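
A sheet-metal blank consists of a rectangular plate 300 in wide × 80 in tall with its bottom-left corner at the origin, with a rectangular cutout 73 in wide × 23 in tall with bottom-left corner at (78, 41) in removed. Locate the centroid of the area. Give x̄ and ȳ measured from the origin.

plate: A = 300 × 80 = 24000.00, centroid at (150.00, 40.00).
hole: A = −(73 × 23) = -1679.00, centroid at (114.50, 52.50).
ΣA = 22321.00 in²
ΣAx̄ = (24000.00)(150.00) + (-1679.00)(114.50) = 3407754.50 in³
ΣAȳ = (24000.00)(40.00) + (-1679.00)(52.50) = 871852.50 in³
x̄ = 3407754.50 / 22321.00 = 152.67 in
ȳ = 871852.50 / 22321.00 = 39.06 in

x̄ = 152.67 in, ȳ = 39.06 in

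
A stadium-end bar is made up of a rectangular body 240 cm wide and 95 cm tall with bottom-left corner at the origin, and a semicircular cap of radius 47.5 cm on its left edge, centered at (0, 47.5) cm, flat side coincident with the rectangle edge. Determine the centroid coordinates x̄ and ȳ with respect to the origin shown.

x̄ = 101.14 cm, ȳ = 47.50 cm

rectangular body: A = 240 × 95 = 22800.00, centroid at (120.00, 47.50).
semicircular end: A = ½π·47.5² = 3544.11, centroid at (-20.16, 47.50).
ΣA = 26344.11 cm²
ΣAx̄ = (22800.00)(120.00) + (3544.11)(-20.16) = 2664552.08 cm³
ΣAȳ = (22800.00)(47.50) + (3544.11)(47.50) = 1251345.19 cm³
x̄ = 2664552.08 / 26344.11 = 101.14 cm
ȳ = 1251345.19 / 26344.11 = 47.50 cm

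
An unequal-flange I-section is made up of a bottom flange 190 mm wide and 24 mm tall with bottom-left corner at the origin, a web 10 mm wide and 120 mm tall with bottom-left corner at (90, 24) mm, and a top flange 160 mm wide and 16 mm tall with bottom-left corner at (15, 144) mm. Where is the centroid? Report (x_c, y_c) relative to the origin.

bottom flange: A = 190 × 24 = 4560.00, centroid at (95.00, 12.00).
web: A = 10 × 120 = 1200.00, centroid at (95.00, 84.00).
top flange: A = 160 × 16 = 2560.00, centroid at (95.00, 152.00).
ΣA = 8320.00 mm²
ΣAx_c = (4560.00)(95.00) + (1200.00)(95.00) + (2560.00)(95.00) = 790400.00 mm³
ΣAy_c = (4560.00)(12.00) + (1200.00)(84.00) + (2560.00)(152.00) = 544640.00 mm³
x_c = 790400.00 / 8320.00 = 95.00 mm
y_c = 544640.00 / 8320.00 = 65.46 mm

x_c = 95.00 mm, y_c = 65.46 mm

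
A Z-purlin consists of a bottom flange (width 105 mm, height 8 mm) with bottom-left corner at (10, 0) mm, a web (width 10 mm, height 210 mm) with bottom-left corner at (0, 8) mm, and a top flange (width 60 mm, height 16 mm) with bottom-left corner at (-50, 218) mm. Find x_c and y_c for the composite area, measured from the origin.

bottom flange: A = 105 × 8 = 840.00, centroid at (62.50, 4.00).
web: A = 10 × 210 = 2100.00, centroid at (5.00, 113.00).
top flange: A = 60 × 16 = 960.00, centroid at (-20.00, 226.00).
ΣA = 3900.00 mm²
ΣAx_c = (840.00)(62.50) + (2100.00)(5.00) + (960.00)(-20.00) = 43800.00 mm³
ΣAy_c = (840.00)(4.00) + (2100.00)(113.00) + (960.00)(226.00) = 457620.00 mm³
x_c = 43800.00 / 3900.00 = 11.23 mm
y_c = 457620.00 / 3900.00 = 117.34 mm

x_c = 11.23 mm, y_c = 117.34 mm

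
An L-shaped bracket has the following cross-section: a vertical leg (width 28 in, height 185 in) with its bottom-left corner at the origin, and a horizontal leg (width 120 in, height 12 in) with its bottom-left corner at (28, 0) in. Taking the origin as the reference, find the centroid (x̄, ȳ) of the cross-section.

x̄ = 30.10 in, ȳ = 73.68 in

Part | A | x̄ᵢ | ȳᵢ | A·x̄ᵢ | A·ȳᵢ
vertical leg | 5180.00 | 14.00 | 92.50 | 72520.00 | 479150.00
horizontal leg | 1440.00 | 88.00 | 6.00 | 126720.00 | 8640.00
Σ | 6620.00 |  |  | 199240.00 | 487790.00
x̄ = 199240.00 / 6620.00 = 30.10 in
ȳ = 487790.00 / 6620.00 = 73.68 in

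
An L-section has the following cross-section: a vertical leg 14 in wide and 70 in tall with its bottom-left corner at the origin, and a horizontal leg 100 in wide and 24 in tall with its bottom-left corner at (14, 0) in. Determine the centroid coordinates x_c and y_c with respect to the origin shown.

x_c = 47.47 in, y_c = 18.67 in

vertical leg: A = 14 × 70 = 980.00, centroid at (7.00, 35.00).
horizontal leg: A = 100 × 24 = 2400.00, centroid at (64.00, 12.00).
ΣA = 3380.00 in², ΣAx_c = 160460.00 in³, ΣAy_c = 63100.00 in³.
x_c = 160460.00/3380.00 = 47.47 in; y_c = 63100.00/3380.00 = 18.67 in.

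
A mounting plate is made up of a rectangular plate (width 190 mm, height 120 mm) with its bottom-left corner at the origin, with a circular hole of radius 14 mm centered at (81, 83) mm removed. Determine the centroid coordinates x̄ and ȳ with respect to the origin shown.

x̄ = 95.39 mm, ȳ = 59.36 mm

plate: A = 190 × 120 = 22800.00, centroid at (95.00, 60.00).
hole: A = −π·14² = -615.75, centroid at (81.00, 83.00).
ΣA = 22184.25 mm²
ΣAx̄ = (22800.00)(95.00) + (-615.75)(81.00) = 2116124.08 mm³
ΣAȳ = (22800.00)(60.00) + (-615.75)(83.00) = 1316892.57 mm³
x̄ = 2116124.08 / 22184.25 = 95.39 mm
ȳ = 1316892.57 / 22184.25 = 59.36 mm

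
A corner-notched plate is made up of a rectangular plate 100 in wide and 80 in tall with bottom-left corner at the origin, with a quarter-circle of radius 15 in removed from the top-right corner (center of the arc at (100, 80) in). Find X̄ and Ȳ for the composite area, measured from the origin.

plate: A = 100 × 80 = 8000.00, centroid at (50.00, 40.00).
removed quarter-circle: A = −¼π·15² = -176.71, centroid at (93.63, 73.63).
ΣA = 7823.29 in², ΣAX̄ = 383453.54 in³, ΣAȲ = 306987.83 in³.
X̄ = 383453.54/7823.29 = 49.01 in; Ȳ = 306987.83/7823.29 = 39.24 in.

X̄ = 49.01 in, Ȳ = 39.24 in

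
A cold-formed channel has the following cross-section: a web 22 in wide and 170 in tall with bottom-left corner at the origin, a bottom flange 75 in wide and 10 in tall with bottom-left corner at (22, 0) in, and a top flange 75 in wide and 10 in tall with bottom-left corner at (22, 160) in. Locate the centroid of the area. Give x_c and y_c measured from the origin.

web: A = 22 × 170 = 3740.00, centroid at (11.00, 85.00).
bottom flange: A = 75 × 10 = 750.00, centroid at (59.50, 5.00).
top flange: A = 75 × 10 = 750.00, centroid at (59.50, 165.00).
ΣA = 5240.00 in², ΣAx_c = 130390.00 in³, ΣAy_c = 445400.00 in³.
x_c = 130390.00/5240.00 = 24.88 in; y_c = 445400.00/5240.00 = 85.00 in.

x_c = 24.88 in, y_c = 85.00 in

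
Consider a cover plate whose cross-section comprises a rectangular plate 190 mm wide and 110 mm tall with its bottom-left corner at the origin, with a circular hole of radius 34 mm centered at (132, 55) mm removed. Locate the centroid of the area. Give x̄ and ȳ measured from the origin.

plate: A = 190 × 110 = 20900.00, centroid at (95.00, 55.00).
hole: A = −π·34² = -3631.68, centroid at (132.00, 55.00).
ΣA = 17268.32 mm², ΣAx̄ = 1506118.09 mm³, ΣAȳ = 949757.54 mm³.
x̄ = 1506118.09/17268.32 = 87.22 mm; ȳ = 949757.54/17268.32 = 55.00 mm.

x̄ = 87.22 mm, ȳ = 55.00 mm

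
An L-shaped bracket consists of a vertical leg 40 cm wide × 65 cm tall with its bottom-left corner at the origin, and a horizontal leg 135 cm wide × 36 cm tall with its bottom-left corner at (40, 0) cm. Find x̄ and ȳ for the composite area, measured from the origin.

x̄ = 77.00 cm, ȳ = 23.05 cm

vertical leg: A = 40 × 65 = 2600.00, centroid at (20.00, 32.50).
horizontal leg: A = 135 × 36 = 4860.00, centroid at (107.50, 18.00).
ΣA = 7460.00 cm²
ΣAx̄ = (2600.00)(20.00) + (4860.00)(107.50) = 574450.00 cm³
ΣAȳ = (2600.00)(32.50) + (4860.00)(18.00) = 171980.00 cm³
x̄ = 574450.00 / 7460.00 = 77.00 cm
ȳ = 171980.00 / 7460.00 = 23.05 cm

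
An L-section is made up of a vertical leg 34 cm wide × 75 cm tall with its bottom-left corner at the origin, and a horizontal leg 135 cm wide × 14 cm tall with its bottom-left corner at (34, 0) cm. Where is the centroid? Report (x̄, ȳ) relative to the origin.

x̄ = 52.97 cm, ȳ = 24.52 cm

Part | A | x̄ᵢ | ȳᵢ | A·x̄ᵢ | A·ȳᵢ
vertical leg | 2550.00 | 17.00 | 37.50 | 43350.00 | 95625.00
horizontal leg | 1890.00 | 101.50 | 7.00 | 191835.00 | 13230.00
Σ | 4440.00 |  |  | 235185.00 | 108855.00
x̄ = 235185.00 / 4440.00 = 52.97 cm
ȳ = 108855.00 / 4440.00 = 24.52 cm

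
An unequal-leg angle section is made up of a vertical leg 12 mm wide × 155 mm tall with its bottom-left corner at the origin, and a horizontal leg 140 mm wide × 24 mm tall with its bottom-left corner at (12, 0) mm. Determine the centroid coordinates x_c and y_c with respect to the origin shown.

vertical leg: A = 12 × 155 = 1860.00, centroid at (6.00, 77.50).
horizontal leg: A = 140 × 24 = 3360.00, centroid at (82.00, 12.00).
ΣA = 5220.00 mm², ΣAx_c = 286680.00 mm³, ΣAy_c = 184470.00 mm³.
x_c = 286680.00/5220.00 = 54.92 mm; y_c = 184470.00/5220.00 = 35.34 mm.

x_c = 54.92 mm, y_c = 35.34 mm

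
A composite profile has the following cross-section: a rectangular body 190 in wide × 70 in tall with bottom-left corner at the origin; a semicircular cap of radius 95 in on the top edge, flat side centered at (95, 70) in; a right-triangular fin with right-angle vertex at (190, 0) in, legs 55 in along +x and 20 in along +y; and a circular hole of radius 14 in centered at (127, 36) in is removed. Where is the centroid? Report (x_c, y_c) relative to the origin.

rectangular body: A = 190 × 70 = 13300.00, centroid at (95.00, 35.00).
semicircular top: A = ½π·95² = 14176.44, centroid at (95.00, 110.32).
triangular fin: A = ½·55·20 = 550.00, centroid at (208.33, 6.67).
hole: A = −π·14² = -615.75, centroid at (127.00, 36.00).
ΣA = 27410.68 in², ΣAx_c = 2646644.31 in³, ΣAy_c = 2010933.50 in³.
x_c = 2646644.31/27410.68 = 96.56 in; y_c = 2010933.50/27410.68 = 73.36 in.

x_c = 96.56 in, y_c = 73.36 in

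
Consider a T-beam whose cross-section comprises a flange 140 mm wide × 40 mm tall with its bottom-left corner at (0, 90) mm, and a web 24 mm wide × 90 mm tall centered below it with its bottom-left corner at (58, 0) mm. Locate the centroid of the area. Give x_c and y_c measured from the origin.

x_c = 70.00 mm, y_c = 91.91 mm

web: A = 24 × 90 = 2160.00, centroid at (70.00, 45.00).
flange: A = 140 × 40 = 5600.00, centroid at (70.00, 110.00).
ΣA = 7760.00 mm²
ΣAx_c = (2160.00)(70.00) + (5600.00)(70.00) = 543200.00 mm³
ΣAy_c = (2160.00)(45.00) + (5600.00)(110.00) = 713200.00 mm³
x_c = 543200.00 / 7760.00 = 70.00 mm
y_c = 713200.00 / 7760.00 = 91.91 mm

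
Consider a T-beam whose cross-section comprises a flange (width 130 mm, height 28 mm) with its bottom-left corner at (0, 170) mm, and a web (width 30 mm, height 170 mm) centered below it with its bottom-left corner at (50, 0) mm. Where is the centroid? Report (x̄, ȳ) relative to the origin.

Part | A | x̄ᵢ | ȳᵢ | A·x̄ᵢ | A·ȳᵢ
web | 5100.00 | 65.00 | 85.00 | 331500.00 | 433500.00
flange | 3640.00 | 65.00 | 184.00 | 236600.00 | 669760.00
Σ | 8740.00 |  |  | 568100.00 | 1103260.00
x̄ = 568100.00 / 8740.00 = 65.00 mm
ȳ = 1103260.00 / 8740.00 = 126.23 mm

x̄ = 65.00 mm, ȳ = 126.23 mm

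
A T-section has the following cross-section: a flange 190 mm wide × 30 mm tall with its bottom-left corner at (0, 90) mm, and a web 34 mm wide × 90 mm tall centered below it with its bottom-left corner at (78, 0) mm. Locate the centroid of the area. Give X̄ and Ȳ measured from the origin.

web: A = 34 × 90 = 3060.00, centroid at (95.00, 45.00).
flange: A = 190 × 30 = 5700.00, centroid at (95.00, 105.00).
ΣA = 8760.00 mm², ΣAX̄ = 832200.00 mm³, ΣAȲ = 736200.00 mm³.
X̄ = 832200.00/8760.00 = 95.00 mm; Ȳ = 736200.00/8760.00 = 84.04 mm.

X̄ = 95.00 mm, Ȳ = 84.04 mm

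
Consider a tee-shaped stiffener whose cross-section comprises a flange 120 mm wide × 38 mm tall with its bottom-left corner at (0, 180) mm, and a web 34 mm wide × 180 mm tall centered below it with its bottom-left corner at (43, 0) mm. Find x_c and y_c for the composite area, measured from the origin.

x_c = 60.00 mm, y_c = 136.54 mm

web: A = 34 × 180 = 6120.00, centroid at (60.00, 90.00).
flange: A = 120 × 38 = 4560.00, centroid at (60.00, 199.00).
ΣA = 10680.00 mm², ΣAx_c = 640800.00 mm³, ΣAy_c = 1458240.00 mm³.
x_c = 640800.00/10680.00 = 60.00 mm; y_c = 1458240.00/10680.00 = 136.54 mm.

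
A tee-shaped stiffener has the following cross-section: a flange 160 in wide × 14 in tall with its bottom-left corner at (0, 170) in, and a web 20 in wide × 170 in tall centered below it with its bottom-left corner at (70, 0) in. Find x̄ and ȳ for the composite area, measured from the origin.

web: A = 20 × 170 = 3400.00, centroid at (80.00, 85.00).
flange: A = 160 × 14 = 2240.00, centroid at (80.00, 177.00).
ΣA = 5640.00 in², ΣAx̄ = 451200.00 in³, ΣAȳ = 685480.00 in³.
x̄ = 451200.00/5640.00 = 80.00 in; ȳ = 685480.00/5640.00 = 121.54 in.

x̄ = 80.00 in, ȳ = 121.54 in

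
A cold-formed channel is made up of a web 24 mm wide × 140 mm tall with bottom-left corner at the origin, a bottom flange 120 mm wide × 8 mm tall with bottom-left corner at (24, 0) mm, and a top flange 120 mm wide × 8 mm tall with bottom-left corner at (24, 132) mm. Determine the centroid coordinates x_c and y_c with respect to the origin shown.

x_c = 38.18 mm, y_c = 70.00 mm

web: A = 24 × 140 = 3360.00, centroid at (12.00, 70.00).
bottom flange: A = 120 × 8 = 960.00, centroid at (84.00, 4.00).
top flange: A = 120 × 8 = 960.00, centroid at (84.00, 136.00).
ΣA = 5280.00 mm²
ΣAx_c = (3360.00)(12.00) + (960.00)(84.00) + (960.00)(84.00) = 201600.00 mm³
ΣAy_c = (3360.00)(70.00) + (960.00)(4.00) + (960.00)(136.00) = 369600.00 mm³
x_c = 201600.00 / 5280.00 = 38.18 mm
y_c = 369600.00 / 5280.00 = 70.00 mm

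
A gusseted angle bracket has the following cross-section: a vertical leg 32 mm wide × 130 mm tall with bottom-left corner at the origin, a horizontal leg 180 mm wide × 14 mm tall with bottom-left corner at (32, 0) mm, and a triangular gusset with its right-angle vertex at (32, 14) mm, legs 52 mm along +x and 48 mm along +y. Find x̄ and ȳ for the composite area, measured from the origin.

Part | A | x̄ᵢ | ȳᵢ | A·x̄ᵢ | A·ȳᵢ
vertical leg | 4160.00 | 16.00 | 65.00 | 66560.00 | 270400.00
horizontal leg | 2520.00 | 122.00 | 7.00 | 307440.00 | 17640.00
gusset | 1248.00 | 49.33 | 30.00 | 61568.00 | 37440.00
Σ | 7928.00 |  |  | 435568.00 | 325480.00
x̄ = 435568.00 / 7928.00 = 54.94 mm
ȳ = 325480.00 / 7928.00 = 41.05 mm

x̄ = 54.94 mm, ȳ = 41.05 mm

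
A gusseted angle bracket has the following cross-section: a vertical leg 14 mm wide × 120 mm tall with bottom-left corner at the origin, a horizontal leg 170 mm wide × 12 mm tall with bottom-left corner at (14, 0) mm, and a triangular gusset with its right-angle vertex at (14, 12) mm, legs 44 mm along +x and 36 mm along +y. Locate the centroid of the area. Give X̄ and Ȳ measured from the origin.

X̄ = 52.40 mm, Ȳ = 29.27 mm

vertical leg: A = 14 × 120 = 1680.00, centroid at (7.00, 60.00).
horizontal leg: A = 170 × 12 = 2040.00, centroid at (99.00, 6.00).
gusset: A = ½·44·36 = 792.00, centroid at (28.67, 24.00).
ΣA = 4512.00 mm², ΣAX̄ = 236424.00 mm³, ΣAȲ = 132048.00 mm³.
X̄ = 236424.00/4512.00 = 52.40 mm; Ȳ = 132048.00/4512.00 = 29.27 mm.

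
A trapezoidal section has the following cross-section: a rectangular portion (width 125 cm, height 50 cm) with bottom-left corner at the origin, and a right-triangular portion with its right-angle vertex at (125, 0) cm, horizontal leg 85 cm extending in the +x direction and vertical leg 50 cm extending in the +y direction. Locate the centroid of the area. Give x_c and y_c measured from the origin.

x_c = 85.55 cm, y_c = 22.89 cm

rectangular portion: A = 125 × 50 = 6250.00, centroid at (62.50, 25.00).
triangular portion: A = ½·85·50 = 2125.00, centroid at (153.33, 16.67).
ΣA = 8375.00 cm², ΣAx_c = 716458.33 cm³, ΣAy_c = 191666.67 cm³.
x_c = 716458.33/8375.00 = 85.55 cm; y_c = 191666.67/8375.00 = 22.89 cm.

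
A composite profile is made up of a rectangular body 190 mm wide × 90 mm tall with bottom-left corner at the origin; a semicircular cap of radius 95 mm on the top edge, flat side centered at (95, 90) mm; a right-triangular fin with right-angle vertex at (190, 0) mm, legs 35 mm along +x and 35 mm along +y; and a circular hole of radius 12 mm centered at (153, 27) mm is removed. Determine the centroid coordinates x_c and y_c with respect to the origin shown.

rectangular body: A = 190 × 90 = 17100.00, centroid at (95.00, 45.00).
semicircular top: A = ½π·95² = 14176.44, centroid at (95.00, 130.32).
triangular fin: A = ½·35·35 = 612.50, centroid at (201.67, 11.67).
hole: A = −π·12² = -452.39, centroid at (153.00, 27.00).
ΣA = 31436.55 mm², ΣAx_c = 3025566.76 mm³, ΣAy_c = 2611893.97 mm³.
x_c = 3025566.76/31436.55 = 96.24 mm; y_c = 2611893.97/31436.55 = 83.08 mm.

x_c = 96.24 mm, y_c = 83.08 mm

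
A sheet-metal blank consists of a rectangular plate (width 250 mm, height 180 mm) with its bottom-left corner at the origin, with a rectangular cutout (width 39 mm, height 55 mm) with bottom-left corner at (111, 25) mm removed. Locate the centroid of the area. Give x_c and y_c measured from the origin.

x_c = 124.72 mm, y_c = 91.88 mm

plate: A = 250 × 180 = 45000.00, centroid at (125.00, 90.00).
hole: A = −(39 × 55) = -2145.00, centroid at (130.50, 52.50).
ΣA = 42855.00 mm²
ΣAx_c = (45000.00)(125.00) + (-2145.00)(130.50) = 5345077.50 mm³
ΣAy_c = (45000.00)(90.00) + (-2145.00)(52.50) = 3937387.50 mm³
x_c = 5345077.50 / 42855.00 = 124.72 mm
y_c = 3937387.50 / 42855.00 = 91.88 mm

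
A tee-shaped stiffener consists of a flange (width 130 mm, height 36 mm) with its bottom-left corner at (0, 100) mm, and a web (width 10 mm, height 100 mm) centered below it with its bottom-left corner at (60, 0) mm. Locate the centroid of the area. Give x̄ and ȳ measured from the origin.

x̄ = 65.00 mm, ȳ = 106.03 mm

web: A = 10 × 100 = 1000.00, centroid at (65.00, 50.00).
flange: A = 130 × 36 = 4680.00, centroid at (65.00, 118.00).
ΣA = 5680.00 mm², ΣAx̄ = 369200.00 mm³, ΣAȳ = 602240.00 mm³.
x̄ = 369200.00/5680.00 = 65.00 mm; ȳ = 602240.00/5680.00 = 106.03 mm.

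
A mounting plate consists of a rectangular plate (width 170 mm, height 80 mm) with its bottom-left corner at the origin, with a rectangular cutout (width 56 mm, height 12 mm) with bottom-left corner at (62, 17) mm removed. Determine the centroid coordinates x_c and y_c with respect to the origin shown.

x_c = 84.74 mm, y_c = 40.88 mm

plate: A = 170 × 80 = 13600.00, centroid at (85.00, 40.00).
hole: A = −(56 × 12) = -672.00, centroid at (90.00, 23.00).
ΣA = 12928.00 mm², ΣAx_c = 1095520.00 mm³, ΣAy_c = 528544.00 mm³.
x_c = 1095520.00/12928.00 = 84.74 mm; y_c = 528544.00/12928.00 = 40.88 mm.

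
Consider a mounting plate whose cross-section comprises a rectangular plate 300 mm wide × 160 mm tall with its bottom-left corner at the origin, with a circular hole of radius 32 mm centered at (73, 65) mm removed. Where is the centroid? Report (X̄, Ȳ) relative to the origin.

plate: A = 300 × 160 = 48000.00, centroid at (150.00, 80.00).
hole: A = −π·32² = -3216.99, centroid at (73.00, 65.00).
ΣA = 44783.01 mm²
ΣAX̄ = (48000.00)(150.00) + (-3216.99)(73.00) = 6965159.67 mm³
ΣAȲ = (48000.00)(80.00) + (-3216.99)(65.00) = 3630895.59 mm³
X̄ = 6965159.67 / 44783.01 = 155.53 mm
Ȳ = 3630895.59 / 44783.01 = 81.08 mm

X̄ = 155.53 mm, Ȳ = 81.08 mm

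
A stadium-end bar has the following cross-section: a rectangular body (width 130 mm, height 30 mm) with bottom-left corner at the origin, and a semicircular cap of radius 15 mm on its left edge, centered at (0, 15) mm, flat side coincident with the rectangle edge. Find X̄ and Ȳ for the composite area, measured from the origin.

X̄ = 59.07 mm, Ȳ = 15.00 mm

rectangular body: A = 130 × 30 = 3900.00, centroid at (65.00, 15.00).
semicircular end: A = ½π·15² = 353.43, centroid at (-6.37, 15.00).
ΣA = 4253.43 mm²
ΣAX̄ = (3900.00)(65.00) + (353.43)(-6.37) = 251250.00 mm³
ΣAȲ = (3900.00)(15.00) + (353.43)(15.00) = 63801.44 mm³
X̄ = 251250.00 / 4253.43 = 59.07 mm
Ȳ = 63801.44 / 4253.43 = 15.00 mm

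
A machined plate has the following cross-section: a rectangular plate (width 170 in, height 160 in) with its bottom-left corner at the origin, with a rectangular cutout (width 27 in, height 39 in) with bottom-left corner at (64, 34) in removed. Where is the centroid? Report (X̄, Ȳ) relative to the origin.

Part | A | x̄ᵢ | ȳᵢ | A·x̄ᵢ | A·ȳᵢ
plate | 27200.00 | 85.00 | 80.00 | 2312000.00 | 2176000.00
hole | -1053.00 | 77.50 | 53.50 | -81607.50 | -56335.50
Σ | 26147.00 |  |  | 2230392.50 | 2119664.50
X̄ = 2230392.50 / 26147.00 = 85.30 in
Ȳ = 2119664.50 / 26147.00 = 81.07 in

X̄ = 85.30 in, Ȳ = 81.07 in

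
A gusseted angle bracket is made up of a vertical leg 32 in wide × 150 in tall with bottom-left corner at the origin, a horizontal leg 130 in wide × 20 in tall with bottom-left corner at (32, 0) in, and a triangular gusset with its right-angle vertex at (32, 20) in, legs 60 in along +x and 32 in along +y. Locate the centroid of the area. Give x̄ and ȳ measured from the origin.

x̄ = 45.33 in, ȳ = 49.69 in

vertical leg: A = 32 × 150 = 4800.00, centroid at (16.00, 75.00).
horizontal leg: A = 130 × 20 = 2600.00, centroid at (97.00, 10.00).
gusset: A = ½·60·32 = 960.00, centroid at (52.00, 30.67).
ΣA = 8360.00 in²
ΣAx̄ = (4800.00)(16.00) + (2600.00)(97.00) + (960.00)(52.00) = 378920.00 in³
ΣAȳ = (4800.00)(75.00) + (2600.00)(10.00) + (960.00)(30.67) = 415440.00 in³
x̄ = 378920.00 / 8360.00 = 45.33 in
ȳ = 415440.00 / 8360.00 = 49.69 in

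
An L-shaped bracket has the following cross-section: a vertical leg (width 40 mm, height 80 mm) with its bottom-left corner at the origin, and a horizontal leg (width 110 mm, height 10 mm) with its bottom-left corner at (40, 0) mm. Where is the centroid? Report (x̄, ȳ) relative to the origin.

vertical leg: A = 40 × 80 = 3200.00, centroid at (20.00, 40.00).
horizontal leg: A = 110 × 10 = 1100.00, centroid at (95.00, 5.00).
ΣA = 4300.00 mm², ΣAx̄ = 168500.00 mm³, ΣAȳ = 133500.00 mm³.
x̄ = 168500.00/4300.00 = 39.19 mm; ȳ = 133500.00/4300.00 = 31.05 mm.

x̄ = 39.19 mm, ȳ = 31.05 mm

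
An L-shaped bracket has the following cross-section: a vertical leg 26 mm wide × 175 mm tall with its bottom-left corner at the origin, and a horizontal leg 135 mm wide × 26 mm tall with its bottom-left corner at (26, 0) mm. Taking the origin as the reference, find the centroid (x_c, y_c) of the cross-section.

x_c = 48.06 mm, y_c = 55.06 mm

vertical leg: A = 26 × 175 = 4550.00, centroid at (13.00, 87.50).
horizontal leg: A = 135 × 26 = 3510.00, centroid at (93.50, 13.00).
ΣA = 8060.00 mm²
ΣAx_c = (4550.00)(13.00) + (3510.00)(93.50) = 387335.00 mm³
ΣAy_c = (4550.00)(87.50) + (3510.00)(13.00) = 443755.00 mm³
x_c = 387335.00 / 8060.00 = 48.06 mm
y_c = 443755.00 / 8060.00 = 55.06 mm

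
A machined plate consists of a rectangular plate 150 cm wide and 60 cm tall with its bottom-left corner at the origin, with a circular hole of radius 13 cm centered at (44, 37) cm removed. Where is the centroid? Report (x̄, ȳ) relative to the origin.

Part | A | x̄ᵢ | ȳᵢ | A·x̄ᵢ | A·ȳᵢ
plate | 9000.00 | 75.00 | 30.00 | 675000.00 | 270000.00
hole | -530.93 | 44.00 | 37.00 | -23360.88 | -19644.38
Σ | 8469.07 |  |  | 651639.12 | 250355.62
x̄ = 651639.12 / 8469.07 = 76.94 cm
ȳ = 250355.62 / 8469.07 = 29.56 cm

x̄ = 76.94 cm, ȳ = 29.56 cm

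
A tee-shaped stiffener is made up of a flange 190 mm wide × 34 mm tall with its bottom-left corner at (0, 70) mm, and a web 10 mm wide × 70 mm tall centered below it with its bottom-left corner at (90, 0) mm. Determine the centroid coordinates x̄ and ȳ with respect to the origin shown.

web: A = 10 × 70 = 700.00, centroid at (95.00, 35.00).
flange: A = 190 × 34 = 6460.00, centroid at (95.00, 87.00).
ΣA = 7160.00 mm², ΣAx̄ = 680200.00 mm³, ΣAȳ = 586520.00 mm³.
x̄ = 680200.00/7160.00 = 95.00 mm; ȳ = 586520.00/7160.00 = 81.92 mm.

x̄ = 95.00 mm, ȳ = 81.92 mm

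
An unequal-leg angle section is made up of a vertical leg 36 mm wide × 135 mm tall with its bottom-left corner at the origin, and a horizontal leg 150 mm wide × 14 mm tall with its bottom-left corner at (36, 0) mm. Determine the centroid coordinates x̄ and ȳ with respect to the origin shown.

vertical leg: A = 36 × 135 = 4860.00, centroid at (18.00, 67.50).
horizontal leg: A = 150 × 14 = 2100.00, centroid at (111.00, 7.00).
ΣA = 6960.00 mm²
ΣAx̄ = (4860.00)(18.00) + (2100.00)(111.00) = 320580.00 mm³
ΣAȳ = (4860.00)(67.50) + (2100.00)(7.00) = 342750.00 mm³
x̄ = 320580.00 / 6960.00 = 46.06 mm
ȳ = 342750.00 / 6960.00 = 49.25 mm

x̄ = 46.06 mm, ȳ = 49.25 mm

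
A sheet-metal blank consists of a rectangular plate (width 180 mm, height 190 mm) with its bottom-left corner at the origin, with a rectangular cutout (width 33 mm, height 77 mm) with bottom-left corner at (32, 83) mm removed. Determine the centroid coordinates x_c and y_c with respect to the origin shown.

x_c = 93.33 mm, y_c = 92.87 mm

plate: A = 180 × 190 = 34200.00, centroid at (90.00, 95.00).
hole: A = −(33 × 77) = -2541.00, centroid at (48.50, 121.50).
ΣA = 31659.00 mm²
ΣAx_c = (34200.00)(90.00) + (-2541.00)(48.50) = 2954761.50 mm³
ΣAy_c = (34200.00)(95.00) + (-2541.00)(121.50) = 2940268.50 mm³
x_c = 2954761.50 / 31659.00 = 93.33 mm
y_c = 2940268.50 / 31659.00 = 92.87 mm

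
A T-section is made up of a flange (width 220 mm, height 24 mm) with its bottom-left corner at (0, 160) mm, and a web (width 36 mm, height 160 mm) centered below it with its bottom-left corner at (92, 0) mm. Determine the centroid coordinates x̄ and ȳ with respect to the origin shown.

x̄ = 110.00 mm, ȳ = 124.00 mm

Part | A | x̄ᵢ | ȳᵢ | A·x̄ᵢ | A·ȳᵢ
web | 5760.00 | 110.00 | 80.00 | 633600.00 | 460800.00
flange | 5280.00 | 110.00 | 172.00 | 580800.00 | 908160.00
Σ | 11040.00 |  |  | 1214400.00 | 1368960.00
x̄ = 1214400.00 / 11040.00 = 110.00 mm
ȳ = 1368960.00 / 11040.00 = 124.00 mm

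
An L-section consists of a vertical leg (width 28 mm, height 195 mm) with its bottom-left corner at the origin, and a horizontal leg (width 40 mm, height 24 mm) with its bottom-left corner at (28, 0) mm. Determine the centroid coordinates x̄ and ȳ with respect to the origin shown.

x̄ = 19.08 mm, ȳ = 84.71 mm

Part | A | x̄ᵢ | ȳᵢ | A·x̄ᵢ | A·ȳᵢ
vertical leg | 5460.00 | 14.00 | 97.50 | 76440.00 | 532350.00
horizontal leg | 960.00 | 48.00 | 12.00 | 46080.00 | 11520.00
Σ | 6420.00 |  |  | 122520.00 | 543870.00
x̄ = 122520.00 / 6420.00 = 19.08 mm
ȳ = 543870.00 / 6420.00 = 84.71 mm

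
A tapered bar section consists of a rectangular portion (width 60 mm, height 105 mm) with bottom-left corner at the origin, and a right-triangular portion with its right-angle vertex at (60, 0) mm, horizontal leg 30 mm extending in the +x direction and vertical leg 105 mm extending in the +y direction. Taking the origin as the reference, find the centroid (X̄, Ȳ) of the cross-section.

rectangular portion: A = 60 × 105 = 6300.00, centroid at (30.00, 52.50).
triangular portion: A = ½·30·105 = 1575.00, centroid at (70.00, 35.00).
ΣA = 7875.00 mm²
ΣAX̄ = (6300.00)(30.00) + (1575.00)(70.00) = 299250.00 mm³
ΣAȲ = (6300.00)(52.50) + (1575.00)(35.00) = 385875.00 mm³
X̄ = 299250.00 / 7875.00 = 38.00 mm
Ȳ = 385875.00 / 7875.00 = 49.00 mm

X̄ = 38.00 mm, Ȳ = 49.00 mm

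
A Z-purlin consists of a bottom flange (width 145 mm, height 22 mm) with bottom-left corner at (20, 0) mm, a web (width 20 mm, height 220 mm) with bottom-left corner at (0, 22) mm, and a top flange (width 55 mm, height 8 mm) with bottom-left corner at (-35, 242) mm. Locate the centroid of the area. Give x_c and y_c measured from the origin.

bottom flange: A = 145 × 22 = 3190.00, centroid at (92.50, 11.00).
web: A = 20 × 220 = 4400.00, centroid at (10.00, 132.00).
top flange: A = 55 × 8 = 440.00, centroid at (-7.50, 246.00).
ΣA = 8030.00 mm²
ΣAx_c = (3190.00)(92.50) + (4400.00)(10.00) + (440.00)(-7.50) = 335775.00 mm³
ΣAy_c = (3190.00)(11.00) + (4400.00)(132.00) + (440.00)(246.00) = 724130.00 mm³
x_c = 335775.00 / 8030.00 = 41.82 mm
y_c = 724130.00 / 8030.00 = 90.18 mm

x_c = 41.82 mm, y_c = 90.18 mm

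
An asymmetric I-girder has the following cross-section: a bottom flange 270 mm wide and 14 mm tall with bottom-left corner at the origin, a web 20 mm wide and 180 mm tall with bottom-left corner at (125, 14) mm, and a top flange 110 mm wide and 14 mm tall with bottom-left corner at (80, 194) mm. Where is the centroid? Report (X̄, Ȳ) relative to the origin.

X̄ = 135.00 mm, Ȳ = 79.64 mm

bottom flange: A = 270 × 14 = 3780.00, centroid at (135.00, 7.00).
web: A = 20 × 180 = 3600.00, centroid at (135.00, 104.00).
top flange: A = 110 × 14 = 1540.00, centroid at (135.00, 201.00).
ΣA = 8920.00 mm²
ΣAX̄ = (3780.00)(135.00) + (3600.00)(135.00) + (1540.00)(135.00) = 1204200.00 mm³
ΣAȲ = (3780.00)(7.00) + (3600.00)(104.00) + (1540.00)(201.00) = 710400.00 mm³
X̄ = 1204200.00 / 8920.00 = 135.00 mm
Ȳ = 710400.00 / 8920.00 = 79.64 mm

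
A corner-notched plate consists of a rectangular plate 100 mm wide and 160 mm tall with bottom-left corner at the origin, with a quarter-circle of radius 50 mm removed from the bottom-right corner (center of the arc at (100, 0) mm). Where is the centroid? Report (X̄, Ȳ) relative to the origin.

Part | A | x̄ᵢ | ȳᵢ | A·x̄ᵢ | A·ȳᵢ
plate | 16000.00 | 50.00 | 80.00 | 800000.00 | 1280000.00
removed quarter-circle | -1963.50 | 78.78 | 21.22 | -154682.87 | -41666.67
Σ | 14036.50 |  |  | 645317.13 | 1238333.33
X̄ = 645317.13 / 14036.50 = 45.97 mm
Ȳ = 1238333.33 / 14036.50 = 88.22 mm

X̄ = 45.97 mm, Ȳ = 88.22 mm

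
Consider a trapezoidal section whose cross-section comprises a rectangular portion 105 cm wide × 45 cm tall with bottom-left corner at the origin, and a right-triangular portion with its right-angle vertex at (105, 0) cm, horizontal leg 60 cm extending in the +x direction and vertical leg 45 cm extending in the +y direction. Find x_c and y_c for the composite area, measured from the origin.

Part | A | x̄ᵢ | ȳᵢ | A·x̄ᵢ | A·ȳᵢ
rectangular portion | 4725.00 | 52.50 | 22.50 | 248062.50 | 106312.50
triangular portion | 1350.00 | 125.00 | 15.00 | 168750.00 | 20250.00
Σ | 6075.00 |  |  | 416812.50 | 126562.50
x_c = 416812.50 / 6075.00 = 68.61 cm
y_c = 126562.50 / 6075.00 = 20.83 cm

x_c = 68.61 cm, y_c = 20.83 cm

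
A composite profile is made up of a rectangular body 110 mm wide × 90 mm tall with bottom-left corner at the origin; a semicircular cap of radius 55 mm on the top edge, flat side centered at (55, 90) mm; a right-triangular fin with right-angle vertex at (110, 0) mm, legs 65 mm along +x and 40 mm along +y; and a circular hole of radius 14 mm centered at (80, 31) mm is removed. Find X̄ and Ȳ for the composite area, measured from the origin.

X̄ = 60.50 mm, Ȳ = 64.05 mm

rectangular body: A = 110 × 90 = 9900.00, centroid at (55.00, 45.00).
semicircular top: A = ½π·55² = 4751.66, centroid at (55.00, 113.34).
triangular fin: A = ½·65·40 = 1300.00, centroid at (131.67, 13.33).
hole: A = −π·14² = -615.75, centroid at (80.00, 31.00).
ΣA = 15335.91 mm², ΣAX̄ = 927747.73 mm³, ΣAȲ = 982310.98 mm³.
X̄ = 927747.73/15335.91 = 60.50 mm; Ȳ = 982310.98/15335.91 = 64.05 mm.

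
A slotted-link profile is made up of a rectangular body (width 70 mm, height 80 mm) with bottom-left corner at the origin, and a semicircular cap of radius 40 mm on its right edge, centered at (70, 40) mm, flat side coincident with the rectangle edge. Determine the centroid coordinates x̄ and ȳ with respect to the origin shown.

rectangular body: A = 70 × 80 = 5600.00, centroid at (35.00, 40.00).
semicircular end: A = ½π·40² = 2513.27, centroid at (86.98, 40.00).
ΣA = 8113.27 mm²
ΣAx̄ = (5600.00)(35.00) + (2513.27)(86.98) = 414595.86 mm³
ΣAȳ = (5600.00)(40.00) + (2513.27)(40.00) = 324530.96 mm³
x̄ = 414595.86 / 8113.27 = 51.10 mm
ȳ = 324530.96 / 8113.27 = 40.00 mm

x̄ = 51.10 mm, ȳ = 40.00 mm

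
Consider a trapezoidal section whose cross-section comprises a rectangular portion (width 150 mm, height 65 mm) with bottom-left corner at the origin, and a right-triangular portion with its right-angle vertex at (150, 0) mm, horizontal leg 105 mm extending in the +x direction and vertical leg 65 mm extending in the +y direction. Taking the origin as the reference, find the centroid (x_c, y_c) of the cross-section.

rectangular portion: A = 150 × 65 = 9750.00, centroid at (75.00, 32.50).
triangular portion: A = ½·105·65 = 3412.50, centroid at (185.00, 21.67).
ΣA = 13162.50 mm², ΣAx_c = 1362562.50 mm³, ΣAy_c = 390812.50 mm³.
x_c = 1362562.50/13162.50 = 103.52 mm; y_c = 390812.50/13162.50 = 29.69 mm.

x_c = 103.52 mm, y_c = 29.69 mm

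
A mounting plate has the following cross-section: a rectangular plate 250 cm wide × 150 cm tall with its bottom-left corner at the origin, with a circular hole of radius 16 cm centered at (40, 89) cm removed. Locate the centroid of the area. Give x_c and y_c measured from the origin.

plate: A = 250 × 150 = 37500.00, centroid at (125.00, 75.00).
hole: A = −π·16² = -804.25, centroid at (40.00, 89.00).
ΣA = 36695.75 cm²
ΣAx_c = (37500.00)(125.00) + (-804.25)(40.00) = 4655330.09 cm³
ΣAy_c = (37500.00)(75.00) + (-804.25)(89.00) = 2740921.95 cm³
x_c = 4655330.09 / 36695.75 = 126.86 cm
y_c = 2740921.95 / 36695.75 = 74.69 cm

x_c = 126.86 cm, y_c = 74.69 cm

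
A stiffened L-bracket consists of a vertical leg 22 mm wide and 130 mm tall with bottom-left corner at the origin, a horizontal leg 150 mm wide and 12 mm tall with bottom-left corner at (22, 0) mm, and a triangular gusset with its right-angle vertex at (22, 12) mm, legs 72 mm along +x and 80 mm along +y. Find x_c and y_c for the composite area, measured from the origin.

x_c = 44.90 mm, y_c = 40.86 mm

Part | A | x̄ᵢ | ȳᵢ | A·x̄ᵢ | A·ȳᵢ
vertical leg | 2860.00 | 11.00 | 65.00 | 31460.00 | 185900.00
horizontal leg | 1800.00 | 97.00 | 6.00 | 174600.00 | 10800.00
gusset | 2880.00 | 46.00 | 38.67 | 132480.00 | 111360.00
Σ | 7540.00 |  |  | 338540.00 | 308060.00
x_c = 338540.00 / 7540.00 = 44.90 mm
y_c = 308060.00 / 7540.00 = 40.86 mm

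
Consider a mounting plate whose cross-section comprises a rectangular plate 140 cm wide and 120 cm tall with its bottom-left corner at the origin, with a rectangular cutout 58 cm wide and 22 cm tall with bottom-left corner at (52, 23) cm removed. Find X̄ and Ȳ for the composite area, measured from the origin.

plate: A = 140 × 120 = 16800.00, centroid at (70.00, 60.00).
hole: A = −(58 × 22) = -1276.00, centroid at (81.00, 34.00).
ΣA = 15524.00 cm²
ΣAX̄ = (16800.00)(70.00) + (-1276.00)(81.00) = 1072644.00 cm³
ΣAȲ = (16800.00)(60.00) + (-1276.00)(34.00) = 964616.00 cm³
X̄ = 1072644.00 / 15524.00 = 69.10 cm
Ȳ = 964616.00 / 15524.00 = 62.14 cm

X̄ = 69.10 cm, Ȳ = 62.14 cm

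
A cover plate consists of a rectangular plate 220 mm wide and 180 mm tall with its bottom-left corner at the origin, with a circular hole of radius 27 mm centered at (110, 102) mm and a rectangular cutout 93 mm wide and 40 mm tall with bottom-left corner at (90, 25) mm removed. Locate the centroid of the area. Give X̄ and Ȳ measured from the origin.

plate: A = 220 × 180 = 39600.00, centroid at (110.00, 90.00).
hole 1: A = −π·27² = -2290.22, centroid at (110.00, 102.00).
hole 2: A = −(93 × 40) = -3720.00, centroid at (136.50, 45.00).
ΣA = 33589.78 mm², ΣAX̄ = 3596295.69 mm³, ΣAȲ = 3162997.45 mm³.
X̄ = 3596295.69/33589.78 = 107.07 mm; Ȳ = 3162997.45/33589.78 = 94.17 mm.

X̄ = 107.07 mm, Ȳ = 94.17 mm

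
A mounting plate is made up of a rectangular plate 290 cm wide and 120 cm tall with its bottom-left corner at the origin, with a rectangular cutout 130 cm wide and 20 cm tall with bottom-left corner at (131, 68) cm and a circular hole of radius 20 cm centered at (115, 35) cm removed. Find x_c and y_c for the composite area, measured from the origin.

plate: A = 290 × 120 = 34800.00, centroid at (145.00, 60.00).
hole 1: A = −(130 × 20) = -2600.00, centroid at (196.00, 78.00).
hole 2: A = −π·20² = -1256.64, centroid at (115.00, 35.00).
ΣA = 30943.36 cm², ΣAx_c = 4391886.74 cm³, ΣAy_c = 1841217.70 cm³.
x_c = 4391886.74/30943.36 = 141.93 cm; y_c = 1841217.70/30943.36 = 59.50 cm.

x_c = 141.93 cm, y_c = 59.50 cm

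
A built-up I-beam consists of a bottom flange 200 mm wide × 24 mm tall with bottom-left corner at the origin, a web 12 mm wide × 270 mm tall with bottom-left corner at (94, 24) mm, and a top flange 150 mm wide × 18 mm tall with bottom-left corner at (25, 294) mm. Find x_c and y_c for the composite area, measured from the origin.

x_c = 100.00 mm, y_c = 129.50 mm

bottom flange: A = 200 × 24 = 4800.00, centroid at (100.00, 12.00).
web: A = 12 × 270 = 3240.00, centroid at (100.00, 159.00).
top flange: A = 150 × 18 = 2700.00, centroid at (100.00, 303.00).
ΣA = 10740.00 mm², ΣAx_c = 1074000.00 mm³, ΣAy_c = 1390860.00 mm³.
x_c = 1074000.00/10740.00 = 100.00 mm; y_c = 1390860.00/10740.00 = 129.50 mm.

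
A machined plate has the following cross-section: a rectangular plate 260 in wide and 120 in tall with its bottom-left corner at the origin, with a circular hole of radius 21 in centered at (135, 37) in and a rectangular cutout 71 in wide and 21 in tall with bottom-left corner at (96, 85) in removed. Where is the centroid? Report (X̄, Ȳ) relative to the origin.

X̄ = 129.68 in, Ȳ = 59.26 in

plate: A = 260 × 120 = 31200.00, centroid at (130.00, 60.00).
hole 1: A = −π·21² = -1385.44, centroid at (135.00, 37.00).
hole 2: A = −(71 × 21) = -1491.00, centroid at (131.50, 95.50).
ΣA = 28323.56 in²
ΣAX̄ = (31200.00)(130.00) + (-1385.44)(135.00) + (-1491.00)(131.50) = 3672898.78 in³
ΣAȲ = (31200.00)(60.00) + (-1385.44)(37.00) + (-1491.00)(95.50) = 1678348.13 in³
X̄ = 3672898.78 / 28323.56 = 129.68 in
Ȳ = 1678348.13 / 28323.56 = 59.26 in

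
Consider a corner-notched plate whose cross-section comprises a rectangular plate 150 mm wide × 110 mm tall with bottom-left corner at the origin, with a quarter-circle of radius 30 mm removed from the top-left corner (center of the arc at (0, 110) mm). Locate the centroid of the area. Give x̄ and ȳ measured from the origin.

x̄ = 77.79 mm, ȳ = 53.11 mm

Part | A | x̄ᵢ | ȳᵢ | A·x̄ᵢ | A·ȳᵢ
plate | 16500.00 | 75.00 | 55.00 | 1237500.00 | 907500.00
removed quarter-circle | -706.86 | 12.73 | 97.27 | -9000.00 | -68754.42
Σ | 15793.14 |  |  | 1228500.00 | 838745.58
x̄ = 1228500.00 / 15793.14 = 77.79 mm
ȳ = 838745.58 / 15793.14 = 53.11 mm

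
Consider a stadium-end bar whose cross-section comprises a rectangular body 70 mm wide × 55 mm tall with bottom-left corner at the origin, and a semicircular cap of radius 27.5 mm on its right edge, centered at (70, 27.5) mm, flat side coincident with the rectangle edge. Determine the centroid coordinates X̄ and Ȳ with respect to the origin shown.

rectangular body: A = 70 × 55 = 3850.00, centroid at (35.00, 27.50).
semicircular end: A = ½π·27.5² = 1187.91, centroid at (81.67, 27.50).
ΣA = 5037.91 mm²
ΣAX̄ = (3850.00)(35.00) + (1187.91)(81.67) = 231768.61 mm³
ΣAȲ = (3850.00)(27.50) + (1187.91)(27.50) = 138542.65 mm³
X̄ = 231768.61 / 5037.91 = 46.00 mm
Ȳ = 138542.65 / 5037.91 = 27.50 mm

X̄ = 46.00 mm, Ȳ = 27.50 mm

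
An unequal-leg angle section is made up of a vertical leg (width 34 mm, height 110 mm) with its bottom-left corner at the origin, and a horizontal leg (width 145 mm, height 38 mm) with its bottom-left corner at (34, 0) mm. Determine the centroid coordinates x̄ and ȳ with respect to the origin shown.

x̄ = 70.31 mm, ȳ = 33.56 mm

Part | A | x̄ᵢ | ȳᵢ | A·x̄ᵢ | A·ȳᵢ
vertical leg | 3740.00 | 17.00 | 55.00 | 63580.00 | 205700.00
horizontal leg | 5510.00 | 106.50 | 19.00 | 586815.00 | 104690.00
Σ | 9250.00 |  |  | 650395.00 | 310390.00
x̄ = 650395.00 / 9250.00 = 70.31 mm
ȳ = 310390.00 / 9250.00 = 33.56 mm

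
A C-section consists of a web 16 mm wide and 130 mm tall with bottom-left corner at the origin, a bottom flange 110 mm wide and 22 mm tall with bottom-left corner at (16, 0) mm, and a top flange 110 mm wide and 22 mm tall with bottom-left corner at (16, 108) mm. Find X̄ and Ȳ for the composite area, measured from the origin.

Part | A | x̄ᵢ | ȳᵢ | A·x̄ᵢ | A·ȳᵢ
web | 2080.00 | 8.00 | 65.00 | 16640.00 | 135200.00
bottom flange | 2420.00 | 71.00 | 11.00 | 171820.00 | 26620.00
top flange | 2420.00 | 71.00 | 119.00 | 171820.00 | 287980.00
Σ | 6920.00 |  |  | 360280.00 | 449800.00
X̄ = 360280.00 / 6920.00 = 52.06 mm
Ȳ = 449800.00 / 6920.00 = 65.00 mm

X̄ = 52.06 mm, Ȳ = 65.00 mm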